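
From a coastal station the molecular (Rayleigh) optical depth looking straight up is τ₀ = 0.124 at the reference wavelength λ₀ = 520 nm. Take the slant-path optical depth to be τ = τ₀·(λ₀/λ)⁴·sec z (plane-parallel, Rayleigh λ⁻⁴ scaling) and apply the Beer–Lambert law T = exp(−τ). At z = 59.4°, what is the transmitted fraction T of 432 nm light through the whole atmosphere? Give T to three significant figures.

0.600

sec 59.4° = 1.9645.
τ = 0.124 × (520/432)⁴ × 1.9645 = 0.124 × 2.0993 × 1.9645 = 0.5114.
T = exp(−0.5114) = 0.5997.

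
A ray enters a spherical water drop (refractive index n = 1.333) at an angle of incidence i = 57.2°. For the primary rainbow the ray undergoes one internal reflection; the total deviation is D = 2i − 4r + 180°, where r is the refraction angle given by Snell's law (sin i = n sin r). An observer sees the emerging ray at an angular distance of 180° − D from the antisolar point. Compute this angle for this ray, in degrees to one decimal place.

sin r = sin 57.2° / 1.333 = 0.8406/1.333 = 0.6306; r = 39.09°.
D = 2·57.2° − 4·39.09° + 180° = 114.40° − 156.37° + 180° = 138.03°.
Angle from antisolar point = 180° − D = 41.97°.

42.0°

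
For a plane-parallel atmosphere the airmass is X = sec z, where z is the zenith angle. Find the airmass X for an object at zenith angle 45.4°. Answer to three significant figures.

X = sec z = 1/cos 45.4° = 1/0.7022 = 1.4242.

1.42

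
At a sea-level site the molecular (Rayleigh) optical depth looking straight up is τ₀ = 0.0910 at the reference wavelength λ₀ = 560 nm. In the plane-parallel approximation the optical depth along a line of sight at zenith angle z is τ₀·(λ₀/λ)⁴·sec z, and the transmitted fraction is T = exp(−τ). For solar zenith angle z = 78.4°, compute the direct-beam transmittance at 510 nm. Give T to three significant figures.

0.518

sec 78.4° = 4.9732.
τ = 0.0910 × (560/510)⁴ × 4.9732 = 0.0910 × 1.4537 × 4.9732 = 0.6579.
T = exp(−0.6579) = 0.5179.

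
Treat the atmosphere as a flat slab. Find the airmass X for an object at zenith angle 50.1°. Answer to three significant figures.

X = sec z = 1/cos 50.1° = 1/0.6414 = 1.5590.

1.56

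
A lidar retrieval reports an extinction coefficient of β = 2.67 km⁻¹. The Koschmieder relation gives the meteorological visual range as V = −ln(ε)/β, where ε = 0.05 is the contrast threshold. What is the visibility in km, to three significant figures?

1.12 km

V = −ln(0.05) / 2.67 = 2.996 / 2.67 = 1.1220 km.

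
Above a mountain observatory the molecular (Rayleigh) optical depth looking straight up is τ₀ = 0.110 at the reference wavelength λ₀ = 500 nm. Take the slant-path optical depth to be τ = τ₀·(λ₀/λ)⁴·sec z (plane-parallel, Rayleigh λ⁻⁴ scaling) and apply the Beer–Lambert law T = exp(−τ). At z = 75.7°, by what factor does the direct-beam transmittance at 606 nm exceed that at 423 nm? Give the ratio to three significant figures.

1.94

Airmass: sec 75.7° = 4.0486.
τ(606 nm) = 0.110 × (500/606)⁴ × 4.0486 = 0.110 × 0.4634 × 4.0486 = 0.2064.
τ(423 nm) = 0.110 × (500/423)⁴ × 4.0486 = 0.110 × 1.9522 × 4.0486 = 0.8694.
T(606)/T(423) = exp(τ_B − τ_A) = exp(0.6630) = 1.9406.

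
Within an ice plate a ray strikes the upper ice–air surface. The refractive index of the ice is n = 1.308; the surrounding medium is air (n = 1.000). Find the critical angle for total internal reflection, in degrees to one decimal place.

sin θ_c = n_air / n = 1.000 / 1.308 = 0.7645.
θ_c = arcsin(0.7645) = 49.86°.

49.9°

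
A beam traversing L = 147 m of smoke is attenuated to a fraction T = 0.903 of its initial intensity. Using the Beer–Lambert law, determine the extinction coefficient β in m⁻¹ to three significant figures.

Beer–Lambert: T = exp(−βL) ⇒ β = −ln(T)/L = −ln(0.903)/147 = 0.1020/147 = 0.0006941 m⁻¹.

0.000694 m⁻¹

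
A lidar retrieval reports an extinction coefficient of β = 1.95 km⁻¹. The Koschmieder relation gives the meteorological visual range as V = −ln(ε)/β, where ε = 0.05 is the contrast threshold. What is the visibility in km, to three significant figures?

V = −ln(0.05) / 1.95 = 2.996 / 1.95 = 1.5363 km.

1.54 km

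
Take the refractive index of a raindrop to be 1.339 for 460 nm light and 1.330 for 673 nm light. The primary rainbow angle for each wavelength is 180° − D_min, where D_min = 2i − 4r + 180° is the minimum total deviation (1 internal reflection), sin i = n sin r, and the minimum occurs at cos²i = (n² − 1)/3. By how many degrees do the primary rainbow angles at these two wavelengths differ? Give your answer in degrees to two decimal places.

At 460 nm (n = 1.339): cos²i = 0.26431 → i = 59.062°, r = 39.834°, D_min = 138.786°, rainbow angle = 41.214°.
At 673 nm (n = 1.330): cos²i = 0.25630 → i = 59.585°, r = 40.422°, D_min = 137.484°, rainbow angle = 42.516°.
Angular width = |41.214° − 42.516°| = 1.303°.

1.30°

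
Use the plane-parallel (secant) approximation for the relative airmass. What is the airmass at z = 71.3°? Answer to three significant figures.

3.12

X = sec z = 1/cos 71.3° = 1/0.3206 = 3.1190.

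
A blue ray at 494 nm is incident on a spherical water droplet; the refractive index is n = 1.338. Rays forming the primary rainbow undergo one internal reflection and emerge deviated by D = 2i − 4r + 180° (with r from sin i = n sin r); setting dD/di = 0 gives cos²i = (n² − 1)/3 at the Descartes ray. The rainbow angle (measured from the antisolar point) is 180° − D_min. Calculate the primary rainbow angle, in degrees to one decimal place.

cos²i = (1.79024 − 1)/3 = 0.26341; i = arccos(0.51324) = 59.120°.
sin r = sin 59.120°/1.338 = 0.64144; r = 39.899°.
D_min = 2·59.120° − 4·39.899° + 180° = 138.643°.
Rainbow angle = 180° − D_min = 41.357°.

41.4°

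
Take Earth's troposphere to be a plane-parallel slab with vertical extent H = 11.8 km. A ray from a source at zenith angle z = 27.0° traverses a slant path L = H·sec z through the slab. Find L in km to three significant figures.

sec z = 1/cos 27.0° = 1.1223.
L = 11.8 × 1.1223 = 13.243 km.

13.2 km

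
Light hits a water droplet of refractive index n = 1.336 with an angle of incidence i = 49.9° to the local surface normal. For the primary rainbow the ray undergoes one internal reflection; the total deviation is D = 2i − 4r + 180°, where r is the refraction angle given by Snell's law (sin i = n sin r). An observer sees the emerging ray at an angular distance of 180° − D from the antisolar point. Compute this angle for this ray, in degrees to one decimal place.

sin r = sin 49.9° / 1.336 = 0.7649/1.336 = 0.5725; r = 34.93°.
D = 2·49.9° − 4·34.93° + 180° = 99.80° − 139.71° + 180° = 140.09°.
Angle from antisolar point = 180° − D = 39.91°.

39.9°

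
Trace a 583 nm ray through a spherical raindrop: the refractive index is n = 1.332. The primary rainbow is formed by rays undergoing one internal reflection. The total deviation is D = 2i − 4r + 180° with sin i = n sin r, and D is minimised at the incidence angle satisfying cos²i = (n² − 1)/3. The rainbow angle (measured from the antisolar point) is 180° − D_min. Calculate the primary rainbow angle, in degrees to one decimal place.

cos²i = (1.77422 − 1)/3 = 0.25807; i = arccos(0.50801) = 59.469°.
sin r = sin 59.469°/1.332 = 0.64666; r = 40.290°.
D_min = 2·59.469° − 4·40.290° + 180° = 137.776°.
Rainbow angle = 180° − D_min = 42.224°.

42.2°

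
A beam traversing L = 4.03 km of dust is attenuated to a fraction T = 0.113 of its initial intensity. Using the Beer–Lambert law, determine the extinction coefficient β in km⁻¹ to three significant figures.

Beer–Lambert: T = exp(−βL) ⇒ β = −ln(T)/L = −ln(0.113)/4.03 = 2.1804/4.03 = 0.541 km⁻¹.

0.541 km⁻¹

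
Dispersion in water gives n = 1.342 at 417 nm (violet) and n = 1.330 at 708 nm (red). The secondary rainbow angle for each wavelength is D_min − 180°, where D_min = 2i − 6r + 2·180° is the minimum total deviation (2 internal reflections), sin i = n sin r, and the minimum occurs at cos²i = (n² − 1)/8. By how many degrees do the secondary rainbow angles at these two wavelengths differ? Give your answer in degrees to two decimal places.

3.12°

At 417 nm (n = 1.342): cos²i = 0.10012 → i = 71.554°, r = 44.981°, D_min = 233.222°, rainbow angle = 53.222°.
At 708 nm (n = 1.330): cos²i = 0.09611 → i = 71.940°, r = 45.630°, D_min = 230.101°, rainbow angle = 50.101°.
Angular width = |53.222° − 50.101°| = 3.121°.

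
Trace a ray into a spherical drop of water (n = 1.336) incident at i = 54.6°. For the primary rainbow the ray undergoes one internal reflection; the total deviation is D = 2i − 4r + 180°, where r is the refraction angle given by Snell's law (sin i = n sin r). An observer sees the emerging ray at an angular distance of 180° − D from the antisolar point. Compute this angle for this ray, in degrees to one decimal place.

41.2°

sin r = sin 54.6° / 1.336 = 0.8151/1.336 = 0.6101; r = 37.60°.
D = 2·54.6° − 4·37.60° + 180° = 109.20° − 150.39° + 180° = 138.81°.
Angle from antisolar point = 180° − D = 41.19°.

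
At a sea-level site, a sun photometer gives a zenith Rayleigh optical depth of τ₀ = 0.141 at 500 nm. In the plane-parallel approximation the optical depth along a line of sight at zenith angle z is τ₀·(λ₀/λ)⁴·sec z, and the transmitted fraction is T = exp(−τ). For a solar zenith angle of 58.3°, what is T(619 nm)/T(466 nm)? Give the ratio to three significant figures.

1.27

Airmass: sec 58.3° = 1.9031.
τ(619 nm) = 0.141 × (500/619)⁴ × 1.9031 = 0.141 × 0.4257 × 1.9031 = 0.1142.
τ(466 nm) = 0.141 × (500/466)⁴ × 1.9031 = 0.141 × 1.3254 × 1.9031 = 0.3556.
T(619)/T(466) = exp(τ_B − τ_A) = exp(0.2414) = 1.2730.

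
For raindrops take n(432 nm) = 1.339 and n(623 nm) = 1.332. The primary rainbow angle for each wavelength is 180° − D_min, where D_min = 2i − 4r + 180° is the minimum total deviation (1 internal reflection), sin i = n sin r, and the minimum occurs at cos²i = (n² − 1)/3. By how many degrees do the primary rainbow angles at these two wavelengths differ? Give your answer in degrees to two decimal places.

At 432 nm (n = 1.339): cos²i = 0.26431 → i = 59.062°, r = 39.834°, D_min = 138.786°, rainbow angle = 41.214°.
At 623 nm (n = 1.332): cos²i = 0.25807 → i = 59.469°, r = 40.290°, D_min = 137.776°, rainbow angle = 42.224°.
Angular width = |41.214° − 42.224°| = 1.010°.

1.01°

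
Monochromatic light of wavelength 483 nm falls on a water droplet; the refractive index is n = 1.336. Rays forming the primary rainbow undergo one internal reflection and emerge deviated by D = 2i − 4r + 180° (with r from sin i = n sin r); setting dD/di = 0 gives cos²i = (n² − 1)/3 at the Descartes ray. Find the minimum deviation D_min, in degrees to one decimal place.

138.4°

cos²i = (1.78490 − 1)/3 = 0.26163; i = arccos(0.51150) = 59.236°.
sin r = sin 59.236°/1.336 = 0.64318; r = 40.029°.
D_min = 2·59.236° − 4·40.029° + 180° = 138.356°.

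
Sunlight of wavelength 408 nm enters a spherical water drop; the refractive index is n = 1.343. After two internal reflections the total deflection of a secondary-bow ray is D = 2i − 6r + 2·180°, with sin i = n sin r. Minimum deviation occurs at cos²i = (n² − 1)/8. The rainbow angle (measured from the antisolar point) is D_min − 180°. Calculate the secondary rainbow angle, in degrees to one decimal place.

cos²i = (1.80365 − 1)/8 = 0.10046; i = arccos(0.31695) = 71.522°.
sin r = sin 71.522°/1.343 = 0.70621; r = 44.928°.
D_min = 2·71.522° − 6·44.928° + 360° = 233.478°.
Rainbow angle = D_min − 180° = 53.478°.

53.5°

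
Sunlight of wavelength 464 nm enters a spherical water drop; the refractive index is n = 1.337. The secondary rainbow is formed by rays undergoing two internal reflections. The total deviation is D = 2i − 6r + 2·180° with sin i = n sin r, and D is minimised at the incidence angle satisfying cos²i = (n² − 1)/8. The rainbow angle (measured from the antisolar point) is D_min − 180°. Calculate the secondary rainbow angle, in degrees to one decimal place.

cos²i = (1.78757 − 1)/8 = 0.09845; i = arccos(0.31376) = 71.714°.
sin r = sin 71.714°/1.337 = 0.71017; r = 45.249°.
D_min = 2·71.714° − 6·45.249° + 360° = 231.934°.
Rainbow angle = D_min − 180° = 51.934°.

51.9°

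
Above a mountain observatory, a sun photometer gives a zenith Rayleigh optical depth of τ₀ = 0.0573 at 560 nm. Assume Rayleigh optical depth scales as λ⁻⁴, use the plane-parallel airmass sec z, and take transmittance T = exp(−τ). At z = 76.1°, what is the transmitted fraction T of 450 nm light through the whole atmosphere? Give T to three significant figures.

sec 76.1° = 4.1627.
τ = 0.0573 × (560/450)⁴ × 4.1627 = 0.0573 × 2.3983 × 4.1627 = 0.5720.
T = exp(−0.5720) = 0.5644.

0.564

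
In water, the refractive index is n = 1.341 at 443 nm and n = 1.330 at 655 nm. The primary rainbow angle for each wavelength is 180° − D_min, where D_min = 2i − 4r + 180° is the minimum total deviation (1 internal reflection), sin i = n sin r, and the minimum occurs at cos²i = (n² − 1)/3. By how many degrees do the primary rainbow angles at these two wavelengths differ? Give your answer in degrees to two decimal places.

1.59°

At 443 nm (n = 1.341): cos²i = 0.26609 → i = 58.946°, r = 39.705°, D_min = 139.071°, rainbow angle = 40.929°.
At 655 nm (n = 1.330): cos²i = 0.25630 → i = 59.585°, r = 40.422°, D_min = 137.484°, rainbow angle = 42.516°.
Angular width = |40.929° − 42.516°| = 1.588°.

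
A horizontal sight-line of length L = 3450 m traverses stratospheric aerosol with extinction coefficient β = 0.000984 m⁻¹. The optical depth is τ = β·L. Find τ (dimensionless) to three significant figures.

3.39

τ = β·L = 0.000984 × 3450 = 3.3948.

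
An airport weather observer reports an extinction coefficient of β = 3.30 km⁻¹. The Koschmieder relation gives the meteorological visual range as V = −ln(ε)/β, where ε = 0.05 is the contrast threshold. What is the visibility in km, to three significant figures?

V = −ln(0.05) / 3.30 = 2.996 / 3.30 = 0.9078 km.

0.908 km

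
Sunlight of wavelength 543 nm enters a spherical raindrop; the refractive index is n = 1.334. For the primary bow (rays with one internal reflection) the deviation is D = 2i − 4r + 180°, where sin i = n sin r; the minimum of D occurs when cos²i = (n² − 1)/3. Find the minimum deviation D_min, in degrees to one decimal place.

cos²i = (1.77956 − 1)/3 = 0.25985; i = arccos(0.50976) = 59.352°.
sin r = sin 59.352°/1.334 = 0.64492; r = 40.159°.
D_min = 2·59.352° − 4·40.159° + 180° = 138.067°.

138.1°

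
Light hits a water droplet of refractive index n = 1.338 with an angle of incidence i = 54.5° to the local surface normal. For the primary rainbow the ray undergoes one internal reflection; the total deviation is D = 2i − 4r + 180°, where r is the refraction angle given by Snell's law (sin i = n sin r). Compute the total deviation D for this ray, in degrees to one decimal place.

sin r = sin 54.5° / 1.338 = 0.8141/1.338 = 0.6085; r = 37.48°.
D = 2·54.5° − 4·37.48° + 180° = 109.00° − 149.91° + 180° = 139.09°.

139.1°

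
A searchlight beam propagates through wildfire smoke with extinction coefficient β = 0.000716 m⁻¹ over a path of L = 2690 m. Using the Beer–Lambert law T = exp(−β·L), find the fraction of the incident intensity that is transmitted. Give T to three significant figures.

0.146

τ = β·L = 0.000716 × 2690 = 1.9260.
T = exp(−1.9260) = 0.1457.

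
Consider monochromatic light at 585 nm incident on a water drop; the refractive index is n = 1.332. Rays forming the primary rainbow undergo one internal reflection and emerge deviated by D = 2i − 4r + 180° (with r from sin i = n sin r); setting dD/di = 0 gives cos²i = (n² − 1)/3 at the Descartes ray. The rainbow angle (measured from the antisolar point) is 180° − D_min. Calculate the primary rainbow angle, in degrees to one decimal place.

42.2°

cos²i = (1.77422 − 1)/3 = 0.25807; i = arccos(0.50801) = 59.469°.
sin r = sin 59.469°/1.332 = 0.64666; r = 40.290°.
D_min = 2·59.469° − 4·40.290° + 180° = 137.776°.
Rainbow angle = 180° − D_min = 42.224°.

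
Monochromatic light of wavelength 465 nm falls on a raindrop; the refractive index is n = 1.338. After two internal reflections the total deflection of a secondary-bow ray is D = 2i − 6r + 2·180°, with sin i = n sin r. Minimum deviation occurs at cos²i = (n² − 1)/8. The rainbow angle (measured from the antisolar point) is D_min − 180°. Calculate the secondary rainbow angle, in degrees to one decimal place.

52.2°

cos²i = (1.79024 − 1)/8 = 0.09878; i = arccos(0.31429) = 71.682°.
sin r = sin 71.682°/1.338 = 0.70951; r = 45.195°.
D_min = 2·71.682° − 6·45.195° + 360° = 232.193°.
Rainbow angle = D_min − 180° = 52.193°.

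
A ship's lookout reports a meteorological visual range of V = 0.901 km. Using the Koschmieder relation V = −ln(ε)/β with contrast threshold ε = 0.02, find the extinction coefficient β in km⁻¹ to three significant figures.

4.34 km⁻¹

β = −ln(0.02) / V = 3.912 / 0.901 = 4.3419 km⁻¹.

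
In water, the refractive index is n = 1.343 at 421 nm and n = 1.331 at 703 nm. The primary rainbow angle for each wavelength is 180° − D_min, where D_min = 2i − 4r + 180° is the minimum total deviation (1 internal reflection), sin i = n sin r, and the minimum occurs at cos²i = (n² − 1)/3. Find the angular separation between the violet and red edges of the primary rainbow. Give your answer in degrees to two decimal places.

At 421 nm (n = 1.343): cos²i = 0.26788 → i = 58.830°, r = 39.577°, D_min = 139.354°, rainbow angle = 40.646°.
At 703 nm (n = 1.331): cos²i = 0.25719 → i = 59.527°, r = 40.356°, D_min = 137.630°, rainbow angle = 42.370°.
Angular width = |40.646° − 42.370°| = 1.724°.

1.72°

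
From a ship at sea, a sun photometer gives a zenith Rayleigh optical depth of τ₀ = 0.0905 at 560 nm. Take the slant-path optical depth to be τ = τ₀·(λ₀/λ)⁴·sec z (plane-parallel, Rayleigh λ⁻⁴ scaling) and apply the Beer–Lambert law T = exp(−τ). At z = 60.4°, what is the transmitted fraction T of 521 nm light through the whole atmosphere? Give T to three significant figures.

0.783

sec 60.4° = 2.0245.
τ = 0.0905 × (560/521)⁴ × 2.0245 = 0.0905 × 1.3348 × 2.0245 = 0.2446.
T = exp(−0.2446) = 0.7831.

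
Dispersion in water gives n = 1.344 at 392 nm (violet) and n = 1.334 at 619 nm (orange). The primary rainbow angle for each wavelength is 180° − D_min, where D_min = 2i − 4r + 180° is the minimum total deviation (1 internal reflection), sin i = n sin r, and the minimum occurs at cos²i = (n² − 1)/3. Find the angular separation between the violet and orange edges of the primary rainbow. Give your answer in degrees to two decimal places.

1.43°

At 392 nm (n = 1.344): cos²i = 0.26878 → i = 58.772°, r = 39.512°, D_min = 139.495°, rainbow angle = 40.505°.
At 619 nm (n = 1.334): cos²i = 0.25985 → i = 59.352°, r = 40.159°, D_min = 138.067°, rainbow angle = 41.933°.
Angular width = |40.505° − 41.933°| = 1.428°.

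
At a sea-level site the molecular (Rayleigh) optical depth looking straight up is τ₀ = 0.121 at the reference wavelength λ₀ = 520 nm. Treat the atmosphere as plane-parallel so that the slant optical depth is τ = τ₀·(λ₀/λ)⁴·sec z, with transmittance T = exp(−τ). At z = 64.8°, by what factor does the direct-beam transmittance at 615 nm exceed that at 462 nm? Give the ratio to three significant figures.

1.36

Airmass: sec 64.8° = 2.3486.
τ(615 nm) = 0.121 × (520/615)⁴ × 2.3486 = 0.121 × 0.5111 × 2.3486 = 0.1452.
τ(462 nm) = 0.121 × (520/462)⁴ × 2.3486 = 0.121 × 1.6049 × 2.3486 = 0.4561.
T(615)/T(462) = exp(τ_B − τ_A) = exp(0.3108) = 1.3646.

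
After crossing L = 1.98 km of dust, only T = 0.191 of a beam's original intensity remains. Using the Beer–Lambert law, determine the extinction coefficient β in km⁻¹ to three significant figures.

0.836 km⁻¹

Beer–Lambert: T = exp(−βL) ⇒ β = −ln(T)/L = −ln(0.191)/1.98 = 1.6555/1.98 = 0.8361 km⁻¹.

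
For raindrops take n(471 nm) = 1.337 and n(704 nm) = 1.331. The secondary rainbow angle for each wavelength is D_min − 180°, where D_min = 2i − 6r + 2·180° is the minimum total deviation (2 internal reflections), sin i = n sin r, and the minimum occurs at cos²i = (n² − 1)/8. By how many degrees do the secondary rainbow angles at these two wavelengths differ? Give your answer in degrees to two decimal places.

1.57°

At 471 nm (n = 1.337): cos²i = 0.09845 → i = 71.714°, r = 45.249°, D_min = 231.934°, rainbow angle = 51.934°.
At 704 nm (n = 1.331): cos²i = 0.09645 → i = 71.907°, r = 45.575°, D_min = 230.365°, rainbow angle = 50.365°.
Angular width = |51.934° − 50.365°| = 1.569°.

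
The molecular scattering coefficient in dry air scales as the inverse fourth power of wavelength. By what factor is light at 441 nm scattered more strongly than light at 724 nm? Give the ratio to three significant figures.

Rayleigh scattering ∝ λ⁻⁴, so the ratio of coefficients is the inverse fourth power of the wavelength ratio.
σ(441)/σ(724) = (724/441)⁴ = (1.6417)⁴ = 7.264.

7.26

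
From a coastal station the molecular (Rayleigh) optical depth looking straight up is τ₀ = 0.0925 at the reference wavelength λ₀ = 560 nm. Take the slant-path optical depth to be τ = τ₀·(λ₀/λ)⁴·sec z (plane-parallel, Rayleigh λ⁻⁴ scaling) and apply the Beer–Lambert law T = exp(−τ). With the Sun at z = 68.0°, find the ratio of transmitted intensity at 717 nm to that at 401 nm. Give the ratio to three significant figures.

Airmass: sec 68.0° = 2.6695.
τ(717 nm) = 0.0925 × (560/717)⁴ × 2.6695 = 0.0925 × 0.3721 × 2.6695 = 0.0919.
τ(401 nm) = 0.0925 × (560/401)⁴ × 2.6695 = 0.0925 × 3.8034 × 2.6695 = 0.9392.
T(717)/T(401) = exp(τ_B − τ_A) = exp(0.8473) = 2.3333.

2.33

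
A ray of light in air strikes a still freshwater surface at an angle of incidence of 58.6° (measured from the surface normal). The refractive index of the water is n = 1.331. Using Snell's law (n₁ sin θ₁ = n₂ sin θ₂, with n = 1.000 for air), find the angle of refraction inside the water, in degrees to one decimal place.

Snell: sin θ_r = sin θ_i / n = sin 58.6° / 1.331 = 0.8536 / 1.331 = 0.6413.
θ_r = arcsin(0.6413) = 39.89°.

39.9°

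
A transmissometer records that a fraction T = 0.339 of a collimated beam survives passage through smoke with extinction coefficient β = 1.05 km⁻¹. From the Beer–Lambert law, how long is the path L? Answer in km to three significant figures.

Beer–Lambert: T = exp(−βL) ⇒ L = −ln(T)/β = −ln(0.339)/1.05 = 1.0818/1.05 = 1.03 km.

1.03 km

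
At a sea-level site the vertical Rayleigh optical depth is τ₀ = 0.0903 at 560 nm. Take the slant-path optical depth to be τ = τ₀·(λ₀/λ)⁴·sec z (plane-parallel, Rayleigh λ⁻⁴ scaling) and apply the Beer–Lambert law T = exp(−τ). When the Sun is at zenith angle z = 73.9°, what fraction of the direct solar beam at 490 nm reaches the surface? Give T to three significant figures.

0.574

sec 73.9° = 3.6060.
τ = 0.0903 × (560/490)⁴ × 3.6060 = 0.0903 × 1.7060 × 3.6060 = 0.5555.
T = exp(−0.5555) = 0.5738.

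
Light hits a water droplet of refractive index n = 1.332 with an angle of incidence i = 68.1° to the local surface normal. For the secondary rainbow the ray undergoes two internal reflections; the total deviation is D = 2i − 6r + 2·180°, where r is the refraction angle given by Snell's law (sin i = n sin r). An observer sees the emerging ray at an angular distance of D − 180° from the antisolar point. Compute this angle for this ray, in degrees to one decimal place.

sin r = sin 68.1° / 1.332 = 0.9278/1.332 = 0.6966; r = 44.15°.
D = 2·68.1° − 6·44.15° + 2·180° = 136.20° − 264.92° + 360° = 231.28°.
Angle from antisolar point = D − 180° = 51.28°.

51.3°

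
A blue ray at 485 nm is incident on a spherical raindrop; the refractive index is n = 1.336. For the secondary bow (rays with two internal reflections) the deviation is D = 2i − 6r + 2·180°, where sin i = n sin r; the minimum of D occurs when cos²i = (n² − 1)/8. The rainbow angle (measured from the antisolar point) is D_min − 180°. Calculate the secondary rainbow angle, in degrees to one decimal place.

cos²i = (1.78490 − 1)/8 = 0.09811; i = arccos(0.31323) = 71.746°.
sin r = sin 71.746°/1.336 = 0.71084; r = 45.303°.
D_min = 2·71.746° − 6·45.303° + 360° = 231.674°.
Rainbow angle = D_min − 180° = 51.674°.

51.7°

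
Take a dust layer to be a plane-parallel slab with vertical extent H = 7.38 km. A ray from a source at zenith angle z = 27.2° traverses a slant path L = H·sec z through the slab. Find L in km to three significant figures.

8.30 km

sec z = 1/cos 27.2° = 1.1243.
L = 7.38 × 1.1243 = 8.298 km.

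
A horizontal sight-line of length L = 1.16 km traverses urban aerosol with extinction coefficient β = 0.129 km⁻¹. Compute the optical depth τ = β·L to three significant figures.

0.150

τ = β·L = 0.129 × 1.16 = 0.1496.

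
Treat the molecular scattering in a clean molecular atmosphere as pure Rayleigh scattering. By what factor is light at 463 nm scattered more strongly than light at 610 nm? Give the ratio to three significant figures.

Rayleigh scattering ∝ λ⁻⁴, so the ratio of coefficients is the inverse fourth power of the wavelength ratio.
σ(463)/σ(610) = (610/463)⁴ = (1.3175)⁴ = 3.013.

3.01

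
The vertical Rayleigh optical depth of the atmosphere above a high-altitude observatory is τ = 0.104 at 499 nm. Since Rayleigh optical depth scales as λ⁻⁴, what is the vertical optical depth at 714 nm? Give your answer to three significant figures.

τ(714 nm) = τ(499 nm) × (499/714)⁴ = 0.104 × (0.6989)⁴ = 0.104 × 0.2386 = 0.0248.

0.0248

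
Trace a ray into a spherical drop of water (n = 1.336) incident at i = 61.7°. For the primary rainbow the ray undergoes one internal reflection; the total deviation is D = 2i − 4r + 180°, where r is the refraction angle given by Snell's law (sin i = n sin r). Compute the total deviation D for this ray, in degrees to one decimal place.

138.5°

sin r = sin 61.7° / 1.336 = 0.8805/1.336 = 0.6590; r = 41.23°.
D = 2·61.7° − 4·41.23° + 180° = 123.40° − 164.91° + 180° = 138.49°.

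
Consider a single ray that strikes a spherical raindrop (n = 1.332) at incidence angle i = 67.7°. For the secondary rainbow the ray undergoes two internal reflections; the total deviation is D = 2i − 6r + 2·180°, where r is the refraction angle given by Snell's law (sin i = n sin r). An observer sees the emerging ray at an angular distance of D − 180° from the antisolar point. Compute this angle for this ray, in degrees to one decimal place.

sin r = sin 67.7° / 1.332 = 0.9252/1.332 = 0.6946; r = 44.00°.
D = 2·67.7° − 6·44.00° + 2·180° = 135.40° − 263.97° + 360° = 231.43°.
Angle from antisolar point = D − 180° = 51.43°.

51.4°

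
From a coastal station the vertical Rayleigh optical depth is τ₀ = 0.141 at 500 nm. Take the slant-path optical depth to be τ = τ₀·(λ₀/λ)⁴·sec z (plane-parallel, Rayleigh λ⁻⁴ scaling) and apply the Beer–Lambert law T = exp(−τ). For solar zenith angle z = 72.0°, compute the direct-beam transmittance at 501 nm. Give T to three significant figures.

sec 72.0° = 3.2361.
τ = 0.141 × (500/501)⁴ × 3.2361 = 0.141 × 0.9920 × 3.2361 = 0.4527.
T = exp(−0.4527) = 0.6359.

0.636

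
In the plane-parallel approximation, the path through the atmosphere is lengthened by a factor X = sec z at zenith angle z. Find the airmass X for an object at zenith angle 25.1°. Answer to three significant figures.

1.10

X = sec z = 1/cos 25.1° = 1/0.9056 = 1.1043.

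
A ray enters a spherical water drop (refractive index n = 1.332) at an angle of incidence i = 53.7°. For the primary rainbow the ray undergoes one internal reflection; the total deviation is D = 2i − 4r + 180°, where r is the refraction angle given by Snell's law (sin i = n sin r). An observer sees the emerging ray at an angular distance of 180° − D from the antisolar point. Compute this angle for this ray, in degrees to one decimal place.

sin r = sin 53.7° / 1.332 = 0.8059/1.332 = 0.6051; r = 37.23°.
D = 2·53.7° − 4·37.23° + 180° = 107.40° − 148.93° + 180° = 138.47°.
Angle from antisolar point = 180° − D = 41.53°.

41.5°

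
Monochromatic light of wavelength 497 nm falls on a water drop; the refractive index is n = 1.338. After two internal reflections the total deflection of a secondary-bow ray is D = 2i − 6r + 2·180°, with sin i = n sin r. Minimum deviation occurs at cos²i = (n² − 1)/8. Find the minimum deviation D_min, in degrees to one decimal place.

cos²i = (1.79024 − 1)/8 = 0.09878; i = arccos(0.31429) = 71.682°.
sin r = sin 71.682°/1.338 = 0.70951; r = 45.195°.
D_min = 2·71.682° − 6·45.195° + 360° = 232.193°.

232.2°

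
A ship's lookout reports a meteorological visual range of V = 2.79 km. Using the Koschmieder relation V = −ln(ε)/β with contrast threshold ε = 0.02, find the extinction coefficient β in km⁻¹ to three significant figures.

1.40 km⁻¹

β = −ln(0.02) / V = 3.912 / 2.79 = 1.4022 km⁻¹.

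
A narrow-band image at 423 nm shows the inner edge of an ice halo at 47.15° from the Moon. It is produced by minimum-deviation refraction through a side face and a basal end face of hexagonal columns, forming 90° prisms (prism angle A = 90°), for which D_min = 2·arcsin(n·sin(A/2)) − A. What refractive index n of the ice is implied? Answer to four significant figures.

Rearranging: n = sin((D_min + A)/2) / sin(A/2).
(D_min + A)/2 = (47.15° + 90°)/2 = 68.575°.
n = sin 68.575° / sin 45° = 0.9309 / 0.7071 = 1.3165.

1.316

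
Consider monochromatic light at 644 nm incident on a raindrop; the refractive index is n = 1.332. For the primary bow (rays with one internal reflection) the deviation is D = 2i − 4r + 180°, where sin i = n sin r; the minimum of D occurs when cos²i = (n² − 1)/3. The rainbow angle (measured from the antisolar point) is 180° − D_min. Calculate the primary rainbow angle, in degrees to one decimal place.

cos²i = (1.77422 − 1)/3 = 0.25807; i = arccos(0.50801) = 59.469°.
sin r = sin 59.469°/1.332 = 0.64666; r = 40.290°.
D_min = 2·59.469° − 4·40.290° + 180° = 137.776°.
Rainbow angle = 180° − D_min = 42.224°.

42.2°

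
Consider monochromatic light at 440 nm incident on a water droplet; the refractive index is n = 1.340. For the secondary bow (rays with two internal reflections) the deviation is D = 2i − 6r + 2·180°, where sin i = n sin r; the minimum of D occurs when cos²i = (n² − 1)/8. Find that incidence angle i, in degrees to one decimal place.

cos²i = (1.340² − 1)/8 = (1.79560 − 1)/8 = 0.09945.
cos i = 0.31536, so i = 71.618°.

71.6°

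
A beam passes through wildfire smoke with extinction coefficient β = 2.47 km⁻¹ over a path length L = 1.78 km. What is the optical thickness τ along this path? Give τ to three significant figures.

4.40

τ = β·L = 2.47 × 1.78 = 4.3966.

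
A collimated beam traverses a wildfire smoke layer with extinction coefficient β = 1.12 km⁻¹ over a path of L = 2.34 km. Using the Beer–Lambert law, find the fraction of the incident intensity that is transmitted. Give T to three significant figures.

τ = β·L = 1.12 × 2.34 = 2.6208.
T = exp(−2.6208) = 0.0727.

0.0727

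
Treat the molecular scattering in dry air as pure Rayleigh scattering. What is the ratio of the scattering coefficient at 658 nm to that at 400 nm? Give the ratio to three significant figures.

Rayleigh scattering ∝ λ⁻⁴, so the ratio of coefficients is the inverse fourth power of the wavelength ratio.
σ(658)/σ(400) = (400/658)⁴ = (0.6079)⁴ = 0.1366.

0.137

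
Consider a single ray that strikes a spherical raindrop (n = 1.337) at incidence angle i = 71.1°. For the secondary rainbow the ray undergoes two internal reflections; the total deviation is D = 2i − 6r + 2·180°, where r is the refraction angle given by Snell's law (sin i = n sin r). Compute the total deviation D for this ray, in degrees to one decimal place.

sin r = sin 71.1° / 1.337 = 0.9461/1.337 = 0.7076; r = 45.04°.
D = 2·71.1° − 6·45.04° + 2·180° = 142.20° − 270.25° + 360° = 231.95°.

232.0°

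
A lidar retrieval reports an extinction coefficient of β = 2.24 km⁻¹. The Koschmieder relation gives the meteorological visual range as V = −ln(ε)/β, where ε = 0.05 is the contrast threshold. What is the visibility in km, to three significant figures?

1.34 km

V = −ln(0.05) / 2.24 = 2.996 / 2.24 = 1.3374 km.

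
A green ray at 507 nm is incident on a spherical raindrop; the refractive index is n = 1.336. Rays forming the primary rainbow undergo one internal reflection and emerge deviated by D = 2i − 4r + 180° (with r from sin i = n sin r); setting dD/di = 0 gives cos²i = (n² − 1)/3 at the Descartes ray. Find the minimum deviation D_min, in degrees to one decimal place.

cos²i = (1.78490 − 1)/3 = 0.26163; i = arccos(0.51150) = 59.236°.
sin r = sin 59.236°/1.336 = 0.64318; r = 40.029°.
D_min = 2·59.236° − 4·40.029° + 180° = 138.356°.

138.4°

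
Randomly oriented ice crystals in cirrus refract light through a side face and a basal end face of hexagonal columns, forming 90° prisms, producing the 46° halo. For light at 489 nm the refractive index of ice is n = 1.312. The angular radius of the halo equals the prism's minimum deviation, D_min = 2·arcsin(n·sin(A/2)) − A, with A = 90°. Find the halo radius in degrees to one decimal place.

46.2°

n·sin(A/2) = 1.312 × sin 45° = 1.312 × 0.7071 = 0.9277.
D_min = 2·arcsin(0.9277) − 90° = 2 × 68.083° − 90° = 46.166°.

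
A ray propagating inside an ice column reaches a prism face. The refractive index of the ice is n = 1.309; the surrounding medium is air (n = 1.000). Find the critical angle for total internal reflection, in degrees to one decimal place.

49.8°

sin θ_c = n_air / n = 1.000 / 1.309 = 0.7639.
θ_c = arcsin(0.7639) = 49.81°.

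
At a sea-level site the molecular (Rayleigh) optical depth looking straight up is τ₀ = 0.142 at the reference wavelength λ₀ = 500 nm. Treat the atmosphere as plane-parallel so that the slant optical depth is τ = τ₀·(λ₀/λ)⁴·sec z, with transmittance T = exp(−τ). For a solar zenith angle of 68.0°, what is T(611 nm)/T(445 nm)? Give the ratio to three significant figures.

1.54

Airmass: sec 68.0° = 2.6695.
τ(611 nm) = 0.142 × (500/611)⁴ × 2.6695 = 0.142 × 0.4485 × 2.6695 = 0.1700.
τ(445 nm) = 0.142 × (500/445)⁴ × 2.6695 = 0.142 × 1.5938 × 2.6695 = 0.6042.
T(611)/T(445) = exp(τ_B − τ_A) = exp(0.4342) = 1.5437.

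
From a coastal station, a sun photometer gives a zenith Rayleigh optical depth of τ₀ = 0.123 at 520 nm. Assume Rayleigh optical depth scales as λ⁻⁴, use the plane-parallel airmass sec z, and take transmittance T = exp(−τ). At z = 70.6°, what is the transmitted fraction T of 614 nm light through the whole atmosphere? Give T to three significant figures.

0.827

sec 70.6° = 3.0106.
τ = 0.123 × (520/614)⁴ × 3.0106 = 0.123 × 0.5144 × 3.0106 = 0.1905.
T = exp(−0.1905) = 0.8265.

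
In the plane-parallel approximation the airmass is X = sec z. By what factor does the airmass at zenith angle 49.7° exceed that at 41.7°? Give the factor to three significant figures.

X(49.7°)/X(41.7°) = sec 49.7° / sec 41.7° = cos 41.7° / cos 49.7° = 0.7466/0.6468 = 1.1544.

1.15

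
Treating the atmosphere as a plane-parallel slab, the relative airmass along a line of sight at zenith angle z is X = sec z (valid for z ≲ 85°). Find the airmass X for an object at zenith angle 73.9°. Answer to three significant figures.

X = sec z = 1/cos 73.9° = 1/0.2773 = 3.6060.

3.61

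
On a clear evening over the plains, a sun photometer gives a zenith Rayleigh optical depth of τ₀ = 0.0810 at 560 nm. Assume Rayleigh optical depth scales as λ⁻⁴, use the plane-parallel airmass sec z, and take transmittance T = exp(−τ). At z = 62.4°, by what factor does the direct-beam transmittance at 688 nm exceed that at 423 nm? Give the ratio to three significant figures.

Airmass: sec 62.4° = 2.1584.
τ(688 nm) = 0.0810 × (560/688)⁴ × 2.1584 = 0.0810 × 0.4389 × 2.1584 = 0.0767.
τ(423 nm) = 0.0810 × (560/423)⁴ × 2.1584 = 0.0810 × 3.0718 × 2.1584 = 0.5371.
T(688)/T(423) = exp(τ_B − τ_A) = exp(0.4603) = 1.5846.

1.58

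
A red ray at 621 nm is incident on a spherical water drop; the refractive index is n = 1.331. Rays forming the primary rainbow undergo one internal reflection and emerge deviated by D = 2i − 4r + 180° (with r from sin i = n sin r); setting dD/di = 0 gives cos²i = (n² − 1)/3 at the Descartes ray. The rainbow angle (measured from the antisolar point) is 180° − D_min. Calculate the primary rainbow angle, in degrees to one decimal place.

42.4°

cos²i = (1.77156 − 1)/3 = 0.25719; i = arccos(0.50714) = 59.527°.
sin r = sin 59.527°/1.331 = 0.64753; r = 40.356°.
D_min = 2·59.527° − 4·40.356° + 180° = 137.630°.
Rainbow angle = 180° − D_min = 42.370°.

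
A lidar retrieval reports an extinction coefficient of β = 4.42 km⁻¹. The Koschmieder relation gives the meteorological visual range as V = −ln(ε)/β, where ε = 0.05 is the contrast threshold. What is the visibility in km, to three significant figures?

0.678 km

V = −ln(0.05) / 4.42 = 2.996 / 4.42 = 0.6778 km.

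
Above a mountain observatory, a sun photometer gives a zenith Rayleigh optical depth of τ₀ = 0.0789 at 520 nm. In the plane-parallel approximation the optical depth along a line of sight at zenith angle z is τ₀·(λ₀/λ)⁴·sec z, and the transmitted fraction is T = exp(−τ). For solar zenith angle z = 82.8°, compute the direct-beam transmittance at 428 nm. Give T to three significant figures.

0.254

sec 82.8° = 7.9787.
τ = 0.0789 × (520/428)⁴ × 7.9787 = 0.0789 × 2.1789 × 7.9787 = 1.3717.
T = exp(−1.3717) = 0.2537.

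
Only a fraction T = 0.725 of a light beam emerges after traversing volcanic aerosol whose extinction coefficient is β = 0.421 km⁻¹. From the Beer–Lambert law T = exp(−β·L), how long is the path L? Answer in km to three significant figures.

Beer–Lambert: T = exp(−βL) ⇒ L = −ln(T)/β = −ln(0.725)/0.421 = 0.3216/0.421 = 0.7639 km.

0.764 km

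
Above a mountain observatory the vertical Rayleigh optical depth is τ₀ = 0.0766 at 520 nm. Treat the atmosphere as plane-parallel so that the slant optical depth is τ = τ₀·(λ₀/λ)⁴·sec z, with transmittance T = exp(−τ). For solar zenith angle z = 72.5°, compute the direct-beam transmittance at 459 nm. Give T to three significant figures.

0.657

sec 72.5° = 3.3255.
τ = 0.0766 × (520/459)⁴ × 3.3255 = 0.0766 × 1.6473 × 3.3255 = 0.4196.
T = exp(−0.4196) = 0.6573.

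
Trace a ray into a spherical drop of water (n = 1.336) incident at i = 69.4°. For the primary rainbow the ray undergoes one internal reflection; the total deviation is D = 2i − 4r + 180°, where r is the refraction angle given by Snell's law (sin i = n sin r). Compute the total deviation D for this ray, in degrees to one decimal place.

sin r = sin 69.4° / 1.336 = 0.9361/1.336 = 0.7006; r = 44.48°.
D = 2·69.4° − 4·44.48° + 180° = 138.80° − 177.91° + 180° = 140.89°.

140.9°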